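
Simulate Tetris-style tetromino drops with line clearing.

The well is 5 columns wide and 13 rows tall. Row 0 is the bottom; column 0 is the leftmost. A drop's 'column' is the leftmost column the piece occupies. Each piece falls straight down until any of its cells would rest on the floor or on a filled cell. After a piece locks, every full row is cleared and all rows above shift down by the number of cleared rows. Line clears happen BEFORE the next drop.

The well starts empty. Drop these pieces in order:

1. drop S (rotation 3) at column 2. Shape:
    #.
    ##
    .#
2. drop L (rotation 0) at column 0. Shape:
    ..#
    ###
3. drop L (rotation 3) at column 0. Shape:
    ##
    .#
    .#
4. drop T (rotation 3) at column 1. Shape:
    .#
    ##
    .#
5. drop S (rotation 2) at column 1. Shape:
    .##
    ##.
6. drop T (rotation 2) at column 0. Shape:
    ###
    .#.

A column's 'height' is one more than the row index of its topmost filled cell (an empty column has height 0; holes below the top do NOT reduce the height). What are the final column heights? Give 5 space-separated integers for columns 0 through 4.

Answer: 12 12 12 11 0

Derivation:
Drop 1: S rot3 at col 2 lands with bottom-row=0; cleared 0 line(s) (total 0); column heights now [0 0 3 2 0], max=3
Drop 2: L rot0 at col 0 lands with bottom-row=3; cleared 0 line(s) (total 0); column heights now [4 4 5 2 0], max=5
Drop 3: L rot3 at col 0 lands with bottom-row=4; cleared 0 line(s) (total 0); column heights now [7 7 5 2 0], max=7
Drop 4: T rot3 at col 1 lands with bottom-row=6; cleared 0 line(s) (total 0); column heights now [7 8 9 2 0], max=9
Drop 5: S rot2 at col 1 lands with bottom-row=9; cleared 0 line(s) (total 0); column heights now [7 10 11 11 0], max=11
Drop 6: T rot2 at col 0 lands with bottom-row=10; cleared 0 line(s) (total 0); column heights now [12 12 12 11 0], max=12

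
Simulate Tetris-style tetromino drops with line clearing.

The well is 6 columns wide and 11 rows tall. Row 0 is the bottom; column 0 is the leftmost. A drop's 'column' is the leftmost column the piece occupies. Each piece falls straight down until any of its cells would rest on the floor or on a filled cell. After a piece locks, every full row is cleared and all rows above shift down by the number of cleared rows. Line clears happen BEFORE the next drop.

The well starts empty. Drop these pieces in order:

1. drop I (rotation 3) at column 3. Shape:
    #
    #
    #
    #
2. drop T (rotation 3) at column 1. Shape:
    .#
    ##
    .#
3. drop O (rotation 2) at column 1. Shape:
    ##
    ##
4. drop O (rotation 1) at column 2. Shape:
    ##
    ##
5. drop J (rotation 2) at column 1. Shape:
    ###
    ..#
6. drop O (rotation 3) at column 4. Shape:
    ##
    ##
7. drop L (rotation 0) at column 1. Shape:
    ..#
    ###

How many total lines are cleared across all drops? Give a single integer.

Drop 1: I rot3 at col 3 lands with bottom-row=0; cleared 0 line(s) (total 0); column heights now [0 0 0 4 0 0], max=4
Drop 2: T rot3 at col 1 lands with bottom-row=0; cleared 0 line(s) (total 0); column heights now [0 2 3 4 0 0], max=4
Drop 3: O rot2 at col 1 lands with bottom-row=3; cleared 0 line(s) (total 0); column heights now [0 5 5 4 0 0], max=5
Drop 4: O rot1 at col 2 lands with bottom-row=5; cleared 0 line(s) (total 0); column heights now [0 5 7 7 0 0], max=7
Drop 5: J rot2 at col 1 lands with bottom-row=7; cleared 0 line(s) (total 0); column heights now [0 9 9 9 0 0], max=9
Drop 6: O rot3 at col 4 lands with bottom-row=0; cleared 0 line(s) (total 0); column heights now [0 9 9 9 2 2], max=9
Drop 7: L rot0 at col 1 lands with bottom-row=9; cleared 0 line(s) (total 0); column heights now [0 10 10 11 2 2], max=11

Answer: 0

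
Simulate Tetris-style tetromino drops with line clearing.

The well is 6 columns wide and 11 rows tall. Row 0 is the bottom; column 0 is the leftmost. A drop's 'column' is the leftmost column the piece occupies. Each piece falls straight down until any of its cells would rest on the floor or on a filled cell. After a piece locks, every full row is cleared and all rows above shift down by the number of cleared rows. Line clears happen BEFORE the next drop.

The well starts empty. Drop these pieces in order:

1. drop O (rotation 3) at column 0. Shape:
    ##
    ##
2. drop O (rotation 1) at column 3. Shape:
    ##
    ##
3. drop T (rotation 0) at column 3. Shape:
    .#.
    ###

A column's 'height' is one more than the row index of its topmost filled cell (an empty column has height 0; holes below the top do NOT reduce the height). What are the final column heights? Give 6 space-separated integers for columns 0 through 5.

Answer: 2 2 0 3 4 3

Derivation:
Drop 1: O rot3 at col 0 lands with bottom-row=0; cleared 0 line(s) (total 0); column heights now [2 2 0 0 0 0], max=2
Drop 2: O rot1 at col 3 lands with bottom-row=0; cleared 0 line(s) (total 0); column heights now [2 2 0 2 2 0], max=2
Drop 3: T rot0 at col 3 lands with bottom-row=2; cleared 0 line(s) (total 0); column heights now [2 2 0 3 4 3], max=4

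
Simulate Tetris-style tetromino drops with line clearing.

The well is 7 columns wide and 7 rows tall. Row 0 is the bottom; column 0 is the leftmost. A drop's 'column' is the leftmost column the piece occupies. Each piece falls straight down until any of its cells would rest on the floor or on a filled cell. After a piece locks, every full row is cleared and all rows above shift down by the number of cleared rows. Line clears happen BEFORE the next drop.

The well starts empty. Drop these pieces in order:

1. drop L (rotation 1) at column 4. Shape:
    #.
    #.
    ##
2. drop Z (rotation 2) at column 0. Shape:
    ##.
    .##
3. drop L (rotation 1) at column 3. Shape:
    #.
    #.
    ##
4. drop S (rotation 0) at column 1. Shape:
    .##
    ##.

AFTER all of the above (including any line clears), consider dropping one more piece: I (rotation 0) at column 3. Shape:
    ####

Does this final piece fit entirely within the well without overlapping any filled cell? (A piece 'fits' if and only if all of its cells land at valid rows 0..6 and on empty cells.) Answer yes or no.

Answer: no

Derivation:
Drop 1: L rot1 at col 4 lands with bottom-row=0; cleared 0 line(s) (total 0); column heights now [0 0 0 0 3 1 0], max=3
Drop 2: Z rot2 at col 0 lands with bottom-row=0; cleared 0 line(s) (total 0); column heights now [2 2 1 0 3 1 0], max=3
Drop 3: L rot1 at col 3 lands with bottom-row=3; cleared 0 line(s) (total 0); column heights now [2 2 1 6 4 1 0], max=6
Drop 4: S rot0 at col 1 lands with bottom-row=5; cleared 0 line(s) (total 0); column heights now [2 6 7 7 4 1 0], max=7
Test piece I rot0 at col 3 (width 4): heights before test = [2 6 7 7 4 1 0]; fits = False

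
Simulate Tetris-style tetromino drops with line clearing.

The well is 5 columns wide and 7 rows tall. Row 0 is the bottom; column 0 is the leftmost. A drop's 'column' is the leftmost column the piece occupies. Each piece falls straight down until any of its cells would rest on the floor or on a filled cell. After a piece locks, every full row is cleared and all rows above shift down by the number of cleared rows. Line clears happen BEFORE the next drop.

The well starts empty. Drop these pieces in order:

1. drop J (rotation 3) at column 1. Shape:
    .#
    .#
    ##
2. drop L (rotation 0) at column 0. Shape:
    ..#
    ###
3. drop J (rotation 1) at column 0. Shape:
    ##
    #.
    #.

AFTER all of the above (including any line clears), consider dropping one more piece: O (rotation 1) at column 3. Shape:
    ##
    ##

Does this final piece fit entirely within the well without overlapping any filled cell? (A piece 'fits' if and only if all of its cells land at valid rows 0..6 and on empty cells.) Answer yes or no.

Drop 1: J rot3 at col 1 lands with bottom-row=0; cleared 0 line(s) (total 0); column heights now [0 1 3 0 0], max=3
Drop 2: L rot0 at col 0 lands with bottom-row=3; cleared 0 line(s) (total 0); column heights now [4 4 5 0 0], max=5
Drop 3: J rot1 at col 0 lands with bottom-row=4; cleared 0 line(s) (total 0); column heights now [7 7 5 0 0], max=7
Test piece O rot1 at col 3 (width 2): heights before test = [7 7 5 0 0]; fits = True

Answer: yes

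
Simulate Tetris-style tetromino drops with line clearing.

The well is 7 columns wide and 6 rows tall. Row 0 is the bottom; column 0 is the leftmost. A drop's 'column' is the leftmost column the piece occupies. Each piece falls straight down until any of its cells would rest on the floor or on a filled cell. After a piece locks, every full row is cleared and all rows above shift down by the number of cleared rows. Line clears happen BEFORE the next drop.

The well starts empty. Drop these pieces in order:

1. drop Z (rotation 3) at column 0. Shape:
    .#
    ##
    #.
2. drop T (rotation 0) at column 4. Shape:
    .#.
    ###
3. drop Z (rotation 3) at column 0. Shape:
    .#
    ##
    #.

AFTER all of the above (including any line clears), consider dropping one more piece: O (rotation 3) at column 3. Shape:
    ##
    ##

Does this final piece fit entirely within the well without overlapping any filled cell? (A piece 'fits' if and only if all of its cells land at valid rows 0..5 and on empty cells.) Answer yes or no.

Answer: yes

Derivation:
Drop 1: Z rot3 at col 0 lands with bottom-row=0; cleared 0 line(s) (total 0); column heights now [2 3 0 0 0 0 0], max=3
Drop 2: T rot0 at col 4 lands with bottom-row=0; cleared 0 line(s) (total 0); column heights now [2 3 0 0 1 2 1], max=3
Drop 3: Z rot3 at col 0 lands with bottom-row=2; cleared 0 line(s) (total 0); column heights now [4 5 0 0 1 2 1], max=5
Test piece O rot3 at col 3 (width 2): heights before test = [4 5 0 0 1 2 1]; fits = True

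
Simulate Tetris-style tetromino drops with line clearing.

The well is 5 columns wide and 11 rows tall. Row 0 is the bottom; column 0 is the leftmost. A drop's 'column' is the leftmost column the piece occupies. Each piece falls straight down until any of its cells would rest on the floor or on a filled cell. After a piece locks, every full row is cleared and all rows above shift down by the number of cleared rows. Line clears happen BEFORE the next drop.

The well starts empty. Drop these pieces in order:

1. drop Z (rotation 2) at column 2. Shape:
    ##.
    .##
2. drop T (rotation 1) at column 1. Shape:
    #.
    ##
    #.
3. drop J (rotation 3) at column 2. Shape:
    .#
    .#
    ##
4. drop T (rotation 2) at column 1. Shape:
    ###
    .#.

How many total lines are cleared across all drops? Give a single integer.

Answer: 0

Derivation:
Drop 1: Z rot2 at col 2 lands with bottom-row=0; cleared 0 line(s) (total 0); column heights now [0 0 2 2 1], max=2
Drop 2: T rot1 at col 1 lands with bottom-row=1; cleared 0 line(s) (total 0); column heights now [0 4 3 2 1], max=4
Drop 3: J rot3 at col 2 lands with bottom-row=3; cleared 0 line(s) (total 0); column heights now [0 4 4 6 1], max=6
Drop 4: T rot2 at col 1 lands with bottom-row=5; cleared 0 line(s) (total 0); column heights now [0 7 7 7 1], max=7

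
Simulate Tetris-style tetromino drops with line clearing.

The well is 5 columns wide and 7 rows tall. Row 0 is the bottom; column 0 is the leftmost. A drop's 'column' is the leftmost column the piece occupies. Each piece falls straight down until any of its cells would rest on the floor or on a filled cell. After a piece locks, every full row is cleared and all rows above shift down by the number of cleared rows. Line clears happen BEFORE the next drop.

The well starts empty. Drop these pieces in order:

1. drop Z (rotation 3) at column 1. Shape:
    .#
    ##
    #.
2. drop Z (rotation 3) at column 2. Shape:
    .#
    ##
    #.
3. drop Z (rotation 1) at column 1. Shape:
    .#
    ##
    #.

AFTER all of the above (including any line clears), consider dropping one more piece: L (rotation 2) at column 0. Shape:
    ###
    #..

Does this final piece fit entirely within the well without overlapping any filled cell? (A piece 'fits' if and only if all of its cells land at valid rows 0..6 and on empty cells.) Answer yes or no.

Drop 1: Z rot3 at col 1 lands with bottom-row=0; cleared 0 line(s) (total 0); column heights now [0 2 3 0 0], max=3
Drop 2: Z rot3 at col 2 lands with bottom-row=3; cleared 0 line(s) (total 0); column heights now [0 2 5 6 0], max=6
Drop 3: Z rot1 at col 1 lands with bottom-row=4; cleared 0 line(s) (total 0); column heights now [0 6 7 6 0], max=7
Test piece L rot2 at col 0 (width 3): heights before test = [0 6 7 6 0]; fits = False

Answer: no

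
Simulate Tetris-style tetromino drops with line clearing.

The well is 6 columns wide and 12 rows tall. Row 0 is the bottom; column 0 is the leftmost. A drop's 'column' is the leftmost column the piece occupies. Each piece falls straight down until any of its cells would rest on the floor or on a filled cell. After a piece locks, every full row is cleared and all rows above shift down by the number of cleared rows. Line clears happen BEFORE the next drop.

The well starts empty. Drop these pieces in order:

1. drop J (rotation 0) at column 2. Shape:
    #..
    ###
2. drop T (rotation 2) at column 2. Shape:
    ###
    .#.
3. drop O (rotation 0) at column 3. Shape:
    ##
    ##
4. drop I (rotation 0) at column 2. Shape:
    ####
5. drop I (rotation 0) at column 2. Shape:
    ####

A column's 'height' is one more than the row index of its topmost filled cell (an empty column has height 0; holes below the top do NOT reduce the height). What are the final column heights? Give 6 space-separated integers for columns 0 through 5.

Drop 1: J rot0 at col 2 lands with bottom-row=0; cleared 0 line(s) (total 0); column heights now [0 0 2 1 1 0], max=2
Drop 2: T rot2 at col 2 lands with bottom-row=1; cleared 0 line(s) (total 0); column heights now [0 0 3 3 3 0], max=3
Drop 3: O rot0 at col 3 lands with bottom-row=3; cleared 0 line(s) (total 0); column heights now [0 0 3 5 5 0], max=5
Drop 4: I rot0 at col 2 lands with bottom-row=5; cleared 0 line(s) (total 0); column heights now [0 0 6 6 6 6], max=6
Drop 5: I rot0 at col 2 lands with bottom-row=6; cleared 0 line(s) (total 0); column heights now [0 0 7 7 7 7], max=7

Answer: 0 0 7 7 7 7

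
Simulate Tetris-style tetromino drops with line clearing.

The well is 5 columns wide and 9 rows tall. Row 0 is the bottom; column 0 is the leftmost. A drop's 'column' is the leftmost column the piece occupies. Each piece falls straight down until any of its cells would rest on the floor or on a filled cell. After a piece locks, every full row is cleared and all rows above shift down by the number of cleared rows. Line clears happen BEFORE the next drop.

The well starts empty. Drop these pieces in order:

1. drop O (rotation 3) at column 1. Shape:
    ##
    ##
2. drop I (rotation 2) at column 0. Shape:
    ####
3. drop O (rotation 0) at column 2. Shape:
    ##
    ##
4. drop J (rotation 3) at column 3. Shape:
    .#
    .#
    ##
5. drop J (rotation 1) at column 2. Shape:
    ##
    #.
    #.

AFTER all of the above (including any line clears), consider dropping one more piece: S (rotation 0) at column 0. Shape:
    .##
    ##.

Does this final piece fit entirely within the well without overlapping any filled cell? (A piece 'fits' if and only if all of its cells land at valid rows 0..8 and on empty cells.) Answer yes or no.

Answer: yes

Derivation:
Drop 1: O rot3 at col 1 lands with bottom-row=0; cleared 0 line(s) (total 0); column heights now [0 2 2 0 0], max=2
Drop 2: I rot2 at col 0 lands with bottom-row=2; cleared 0 line(s) (total 0); column heights now [3 3 3 3 0], max=3
Drop 3: O rot0 at col 2 lands with bottom-row=3; cleared 0 line(s) (total 0); column heights now [3 3 5 5 0], max=5
Drop 4: J rot3 at col 3 lands with bottom-row=5; cleared 0 line(s) (total 0); column heights now [3 3 5 6 8], max=8
Drop 5: J rot1 at col 2 lands with bottom-row=5; cleared 0 line(s) (total 0); column heights now [3 3 8 8 8], max=8
Test piece S rot0 at col 0 (width 3): heights before test = [3 3 8 8 8]; fits = True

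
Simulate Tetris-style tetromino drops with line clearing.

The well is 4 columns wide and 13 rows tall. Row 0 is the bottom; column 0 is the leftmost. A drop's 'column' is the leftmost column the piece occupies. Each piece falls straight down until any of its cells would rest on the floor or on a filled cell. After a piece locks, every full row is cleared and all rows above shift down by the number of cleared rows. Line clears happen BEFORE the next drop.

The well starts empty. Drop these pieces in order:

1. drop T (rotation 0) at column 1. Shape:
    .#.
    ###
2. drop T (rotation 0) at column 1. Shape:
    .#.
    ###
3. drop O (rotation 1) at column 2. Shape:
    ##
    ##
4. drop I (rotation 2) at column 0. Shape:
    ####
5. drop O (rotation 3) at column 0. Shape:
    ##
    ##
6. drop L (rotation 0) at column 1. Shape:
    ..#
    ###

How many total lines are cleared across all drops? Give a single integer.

Drop 1: T rot0 at col 1 lands with bottom-row=0; cleared 0 line(s) (total 0); column heights now [0 1 2 1], max=2
Drop 2: T rot0 at col 1 lands with bottom-row=2; cleared 0 line(s) (total 0); column heights now [0 3 4 3], max=4
Drop 3: O rot1 at col 2 lands with bottom-row=4; cleared 0 line(s) (total 0); column heights now [0 3 6 6], max=6
Drop 4: I rot2 at col 0 lands with bottom-row=6; cleared 1 line(s) (total 1); column heights now [0 3 6 6], max=6
Drop 5: O rot3 at col 0 lands with bottom-row=3; cleared 1 line(s) (total 2); column heights now [4 4 5 5], max=5
Drop 6: L rot0 at col 1 lands with bottom-row=5; cleared 0 line(s) (total 2); column heights now [4 6 6 7], max=7

Answer: 2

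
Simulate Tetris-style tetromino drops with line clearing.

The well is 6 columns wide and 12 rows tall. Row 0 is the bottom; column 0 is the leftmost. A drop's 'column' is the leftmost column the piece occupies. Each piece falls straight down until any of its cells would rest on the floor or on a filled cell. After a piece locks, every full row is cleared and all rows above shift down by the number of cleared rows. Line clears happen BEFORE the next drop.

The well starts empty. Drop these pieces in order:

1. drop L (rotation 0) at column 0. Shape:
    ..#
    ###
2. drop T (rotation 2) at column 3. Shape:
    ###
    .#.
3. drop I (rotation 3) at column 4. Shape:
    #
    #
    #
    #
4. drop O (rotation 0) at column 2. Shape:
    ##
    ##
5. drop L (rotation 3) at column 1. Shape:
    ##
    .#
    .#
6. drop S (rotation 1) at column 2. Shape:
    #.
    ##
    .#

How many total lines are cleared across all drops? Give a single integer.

Drop 1: L rot0 at col 0 lands with bottom-row=0; cleared 0 line(s) (total 0); column heights now [1 1 2 0 0 0], max=2
Drop 2: T rot2 at col 3 lands with bottom-row=0; cleared 0 line(s) (total 0); column heights now [1 1 2 2 2 2], max=2
Drop 3: I rot3 at col 4 lands with bottom-row=2; cleared 0 line(s) (total 0); column heights now [1 1 2 2 6 2], max=6
Drop 4: O rot0 at col 2 lands with bottom-row=2; cleared 0 line(s) (total 0); column heights now [1 1 4 4 6 2], max=6
Drop 5: L rot3 at col 1 lands with bottom-row=4; cleared 0 line(s) (total 0); column heights now [1 7 7 4 6 2], max=7
Drop 6: S rot1 at col 2 lands with bottom-row=6; cleared 0 line(s) (total 0); column heights now [1 7 9 8 6 2], max=9

Answer: 0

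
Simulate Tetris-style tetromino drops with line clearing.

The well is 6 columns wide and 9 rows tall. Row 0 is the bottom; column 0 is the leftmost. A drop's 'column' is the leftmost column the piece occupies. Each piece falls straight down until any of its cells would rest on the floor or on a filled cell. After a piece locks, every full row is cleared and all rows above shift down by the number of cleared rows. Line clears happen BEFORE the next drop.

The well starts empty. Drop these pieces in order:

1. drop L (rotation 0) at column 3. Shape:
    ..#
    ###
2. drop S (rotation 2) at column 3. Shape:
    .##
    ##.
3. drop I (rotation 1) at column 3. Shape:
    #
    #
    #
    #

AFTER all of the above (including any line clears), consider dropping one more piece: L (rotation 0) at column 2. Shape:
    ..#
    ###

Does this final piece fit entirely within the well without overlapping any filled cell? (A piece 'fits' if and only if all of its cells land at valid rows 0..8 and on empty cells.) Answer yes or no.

Answer: yes

Derivation:
Drop 1: L rot0 at col 3 lands with bottom-row=0; cleared 0 line(s) (total 0); column heights now [0 0 0 1 1 2], max=2
Drop 2: S rot2 at col 3 lands with bottom-row=1; cleared 0 line(s) (total 0); column heights now [0 0 0 2 3 3], max=3
Drop 3: I rot1 at col 3 lands with bottom-row=2; cleared 0 line(s) (total 0); column heights now [0 0 0 6 3 3], max=6
Test piece L rot0 at col 2 (width 3): heights before test = [0 0 0 6 3 3]; fits = True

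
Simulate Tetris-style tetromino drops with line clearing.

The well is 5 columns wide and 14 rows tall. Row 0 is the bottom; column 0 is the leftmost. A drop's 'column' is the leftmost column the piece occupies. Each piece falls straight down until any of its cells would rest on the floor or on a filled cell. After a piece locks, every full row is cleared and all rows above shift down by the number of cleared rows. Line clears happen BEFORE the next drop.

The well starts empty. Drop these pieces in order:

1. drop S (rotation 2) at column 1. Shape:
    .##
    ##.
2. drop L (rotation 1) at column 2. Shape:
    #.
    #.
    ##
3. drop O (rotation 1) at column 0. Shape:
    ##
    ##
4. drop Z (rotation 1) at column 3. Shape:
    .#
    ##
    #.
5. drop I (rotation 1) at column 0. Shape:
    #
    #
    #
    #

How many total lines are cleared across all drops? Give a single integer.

Answer: 0

Derivation:
Drop 1: S rot2 at col 1 lands with bottom-row=0; cleared 0 line(s) (total 0); column heights now [0 1 2 2 0], max=2
Drop 2: L rot1 at col 2 lands with bottom-row=2; cleared 0 line(s) (total 0); column heights now [0 1 5 3 0], max=5
Drop 3: O rot1 at col 0 lands with bottom-row=1; cleared 0 line(s) (total 0); column heights now [3 3 5 3 0], max=5
Drop 4: Z rot1 at col 3 lands with bottom-row=3; cleared 0 line(s) (total 0); column heights now [3 3 5 5 6], max=6
Drop 5: I rot1 at col 0 lands with bottom-row=3; cleared 0 line(s) (total 0); column heights now [7 3 5 5 6], max=7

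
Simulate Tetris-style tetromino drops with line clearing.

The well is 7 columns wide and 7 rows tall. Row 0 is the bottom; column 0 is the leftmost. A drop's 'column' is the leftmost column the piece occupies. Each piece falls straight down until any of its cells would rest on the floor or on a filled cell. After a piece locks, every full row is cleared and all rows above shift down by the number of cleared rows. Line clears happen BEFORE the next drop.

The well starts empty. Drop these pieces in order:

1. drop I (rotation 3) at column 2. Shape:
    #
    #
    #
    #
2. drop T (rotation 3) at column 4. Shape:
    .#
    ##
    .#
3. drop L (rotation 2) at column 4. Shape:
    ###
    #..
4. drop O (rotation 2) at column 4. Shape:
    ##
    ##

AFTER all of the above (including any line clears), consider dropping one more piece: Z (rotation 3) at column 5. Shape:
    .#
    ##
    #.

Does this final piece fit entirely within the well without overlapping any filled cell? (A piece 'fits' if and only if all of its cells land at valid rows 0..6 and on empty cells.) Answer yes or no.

Answer: no

Derivation:
Drop 1: I rot3 at col 2 lands with bottom-row=0; cleared 0 line(s) (total 0); column heights now [0 0 4 0 0 0 0], max=4
Drop 2: T rot3 at col 4 lands with bottom-row=0; cleared 0 line(s) (total 0); column heights now [0 0 4 0 2 3 0], max=4
Drop 3: L rot2 at col 4 lands with bottom-row=2; cleared 0 line(s) (total 0); column heights now [0 0 4 0 4 4 4], max=4
Drop 4: O rot2 at col 4 lands with bottom-row=4; cleared 0 line(s) (total 0); column heights now [0 0 4 0 6 6 4], max=6
Test piece Z rot3 at col 5 (width 2): heights before test = [0 0 4 0 6 6 4]; fits = False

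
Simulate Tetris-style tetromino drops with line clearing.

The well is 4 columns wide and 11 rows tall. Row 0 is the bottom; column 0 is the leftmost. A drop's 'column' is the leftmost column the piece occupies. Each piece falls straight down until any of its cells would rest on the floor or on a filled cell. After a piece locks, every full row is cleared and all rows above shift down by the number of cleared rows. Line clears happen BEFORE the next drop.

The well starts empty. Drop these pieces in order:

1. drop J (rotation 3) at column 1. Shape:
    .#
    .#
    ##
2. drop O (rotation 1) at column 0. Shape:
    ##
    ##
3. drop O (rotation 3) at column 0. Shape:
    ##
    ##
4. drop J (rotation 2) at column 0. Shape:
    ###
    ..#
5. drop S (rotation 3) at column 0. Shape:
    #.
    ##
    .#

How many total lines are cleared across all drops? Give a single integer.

Drop 1: J rot3 at col 1 lands with bottom-row=0; cleared 0 line(s) (total 0); column heights now [0 1 3 0], max=3
Drop 2: O rot1 at col 0 lands with bottom-row=1; cleared 0 line(s) (total 0); column heights now [3 3 3 0], max=3
Drop 3: O rot3 at col 0 lands with bottom-row=3; cleared 0 line(s) (total 0); column heights now [5 5 3 0], max=5
Drop 4: J rot2 at col 0 lands with bottom-row=4; cleared 0 line(s) (total 0); column heights now [6 6 6 0], max=6
Drop 5: S rot3 at col 0 lands with bottom-row=6; cleared 0 line(s) (total 0); column heights now [9 8 6 0], max=9

Answer: 0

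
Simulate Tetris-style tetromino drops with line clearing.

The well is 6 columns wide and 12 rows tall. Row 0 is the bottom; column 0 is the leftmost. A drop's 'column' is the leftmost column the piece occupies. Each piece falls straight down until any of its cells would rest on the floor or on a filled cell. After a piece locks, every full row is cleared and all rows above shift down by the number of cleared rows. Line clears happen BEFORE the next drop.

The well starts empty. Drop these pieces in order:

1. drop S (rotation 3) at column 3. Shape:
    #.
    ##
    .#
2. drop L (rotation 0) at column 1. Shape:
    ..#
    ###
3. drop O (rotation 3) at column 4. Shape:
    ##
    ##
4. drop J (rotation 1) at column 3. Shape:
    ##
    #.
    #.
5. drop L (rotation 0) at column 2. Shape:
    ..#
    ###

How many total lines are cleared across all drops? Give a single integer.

Drop 1: S rot3 at col 3 lands with bottom-row=0; cleared 0 line(s) (total 0); column heights now [0 0 0 3 2 0], max=3
Drop 2: L rot0 at col 1 lands with bottom-row=3; cleared 0 line(s) (total 0); column heights now [0 4 4 5 2 0], max=5
Drop 3: O rot3 at col 4 lands with bottom-row=2; cleared 0 line(s) (total 0); column heights now [0 4 4 5 4 4], max=5
Drop 4: J rot1 at col 3 lands with bottom-row=5; cleared 0 line(s) (total 0); column heights now [0 4 4 8 8 4], max=8
Drop 5: L rot0 at col 2 lands with bottom-row=8; cleared 0 line(s) (total 0); column heights now [0 4 9 9 10 4], max=10

Answer: 0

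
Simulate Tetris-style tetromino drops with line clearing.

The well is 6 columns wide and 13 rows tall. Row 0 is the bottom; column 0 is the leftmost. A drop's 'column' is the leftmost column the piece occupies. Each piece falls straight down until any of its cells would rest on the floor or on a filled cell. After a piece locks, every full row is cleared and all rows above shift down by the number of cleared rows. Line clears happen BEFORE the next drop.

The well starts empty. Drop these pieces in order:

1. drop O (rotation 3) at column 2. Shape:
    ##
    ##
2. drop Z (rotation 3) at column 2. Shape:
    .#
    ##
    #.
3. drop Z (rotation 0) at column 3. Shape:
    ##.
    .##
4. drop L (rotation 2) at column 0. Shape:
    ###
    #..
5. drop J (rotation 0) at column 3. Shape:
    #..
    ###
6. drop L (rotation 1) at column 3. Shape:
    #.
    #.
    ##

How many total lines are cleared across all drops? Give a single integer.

Drop 1: O rot3 at col 2 lands with bottom-row=0; cleared 0 line(s) (total 0); column heights now [0 0 2 2 0 0], max=2
Drop 2: Z rot3 at col 2 lands with bottom-row=2; cleared 0 line(s) (total 0); column heights now [0 0 4 5 0 0], max=5
Drop 3: Z rot0 at col 3 lands with bottom-row=4; cleared 0 line(s) (total 0); column heights now [0 0 4 6 6 5], max=6
Drop 4: L rot2 at col 0 lands with bottom-row=3; cleared 1 line(s) (total 1); column heights now [4 0 4 5 5 0], max=5
Drop 5: J rot0 at col 3 lands with bottom-row=5; cleared 0 line(s) (total 1); column heights now [4 0 4 7 6 6], max=7
Drop 6: L rot1 at col 3 lands with bottom-row=7; cleared 0 line(s) (total 1); column heights now [4 0 4 10 8 6], max=10

Answer: 1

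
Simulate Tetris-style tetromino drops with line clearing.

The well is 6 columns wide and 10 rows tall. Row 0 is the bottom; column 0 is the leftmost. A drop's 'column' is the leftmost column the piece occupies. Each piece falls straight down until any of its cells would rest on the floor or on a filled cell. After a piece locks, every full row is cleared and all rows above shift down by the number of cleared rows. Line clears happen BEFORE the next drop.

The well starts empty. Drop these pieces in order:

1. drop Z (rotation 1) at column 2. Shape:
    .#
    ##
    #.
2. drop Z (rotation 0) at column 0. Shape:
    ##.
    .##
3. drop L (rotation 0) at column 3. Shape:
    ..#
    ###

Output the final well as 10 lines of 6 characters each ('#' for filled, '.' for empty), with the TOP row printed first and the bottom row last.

Drop 1: Z rot1 at col 2 lands with bottom-row=0; cleared 0 line(s) (total 0); column heights now [0 0 2 3 0 0], max=3
Drop 2: Z rot0 at col 0 lands with bottom-row=2; cleared 0 line(s) (total 0); column heights now [4 4 3 3 0 0], max=4
Drop 3: L rot0 at col 3 lands with bottom-row=3; cleared 0 line(s) (total 0); column heights now [4 4 3 4 4 5], max=5

Answer: ......
......
......
......
......
.....#
##.###
.###..
..##..
..#...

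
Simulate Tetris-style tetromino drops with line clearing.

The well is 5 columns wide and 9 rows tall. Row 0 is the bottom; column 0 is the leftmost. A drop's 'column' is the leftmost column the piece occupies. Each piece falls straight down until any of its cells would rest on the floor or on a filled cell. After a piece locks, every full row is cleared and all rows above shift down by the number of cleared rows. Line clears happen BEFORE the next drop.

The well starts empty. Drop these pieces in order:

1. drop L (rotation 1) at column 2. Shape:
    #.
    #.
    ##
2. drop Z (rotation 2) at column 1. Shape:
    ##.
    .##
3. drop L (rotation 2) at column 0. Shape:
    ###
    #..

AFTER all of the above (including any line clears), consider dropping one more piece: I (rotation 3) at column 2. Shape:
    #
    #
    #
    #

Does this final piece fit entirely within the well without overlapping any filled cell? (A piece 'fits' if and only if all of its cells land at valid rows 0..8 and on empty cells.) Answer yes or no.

Answer: no

Derivation:
Drop 1: L rot1 at col 2 lands with bottom-row=0; cleared 0 line(s) (total 0); column heights now [0 0 3 1 0], max=3
Drop 2: Z rot2 at col 1 lands with bottom-row=3; cleared 0 line(s) (total 0); column heights now [0 5 5 4 0], max=5
Drop 3: L rot2 at col 0 lands with bottom-row=4; cleared 0 line(s) (total 0); column heights now [6 6 6 4 0], max=6
Test piece I rot3 at col 2 (width 1): heights before test = [6 6 6 4 0]; fits = False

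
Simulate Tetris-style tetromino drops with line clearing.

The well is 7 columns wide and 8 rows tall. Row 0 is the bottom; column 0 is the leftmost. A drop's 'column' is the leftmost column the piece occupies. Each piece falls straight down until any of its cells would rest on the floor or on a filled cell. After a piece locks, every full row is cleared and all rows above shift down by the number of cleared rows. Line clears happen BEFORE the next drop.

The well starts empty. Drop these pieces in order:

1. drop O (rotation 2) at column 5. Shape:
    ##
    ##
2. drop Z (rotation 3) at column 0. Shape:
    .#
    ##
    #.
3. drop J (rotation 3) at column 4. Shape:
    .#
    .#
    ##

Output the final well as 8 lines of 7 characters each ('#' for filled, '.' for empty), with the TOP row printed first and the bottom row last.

Drop 1: O rot2 at col 5 lands with bottom-row=0; cleared 0 line(s) (total 0); column heights now [0 0 0 0 0 2 2], max=2
Drop 2: Z rot3 at col 0 lands with bottom-row=0; cleared 0 line(s) (total 0); column heights now [2 3 0 0 0 2 2], max=3
Drop 3: J rot3 at col 4 lands with bottom-row=2; cleared 0 line(s) (total 0); column heights now [2 3 0 0 3 5 2], max=5

Answer: .......
.......
.......
.....#.
.....#.
.#..##.
##...##
#....##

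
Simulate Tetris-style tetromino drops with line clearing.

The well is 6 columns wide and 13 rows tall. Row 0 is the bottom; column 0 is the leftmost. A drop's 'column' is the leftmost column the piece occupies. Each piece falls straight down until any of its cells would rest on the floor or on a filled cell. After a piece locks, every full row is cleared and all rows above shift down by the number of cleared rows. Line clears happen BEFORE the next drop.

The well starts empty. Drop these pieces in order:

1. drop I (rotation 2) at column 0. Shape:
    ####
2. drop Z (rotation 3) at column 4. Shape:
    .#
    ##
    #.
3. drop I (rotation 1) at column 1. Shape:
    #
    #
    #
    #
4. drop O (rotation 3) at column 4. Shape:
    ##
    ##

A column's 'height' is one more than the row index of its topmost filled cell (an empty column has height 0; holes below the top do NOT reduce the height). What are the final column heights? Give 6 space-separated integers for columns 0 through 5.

Drop 1: I rot2 at col 0 lands with bottom-row=0; cleared 0 line(s) (total 0); column heights now [1 1 1 1 0 0], max=1
Drop 2: Z rot3 at col 4 lands with bottom-row=0; cleared 0 line(s) (total 0); column heights now [1 1 1 1 2 3], max=3
Drop 3: I rot1 at col 1 lands with bottom-row=1; cleared 0 line(s) (total 0); column heights now [1 5 1 1 2 3], max=5
Drop 4: O rot3 at col 4 lands with bottom-row=3; cleared 0 line(s) (total 0); column heights now [1 5 1 1 5 5], max=5

Answer: 1 5 1 1 5 5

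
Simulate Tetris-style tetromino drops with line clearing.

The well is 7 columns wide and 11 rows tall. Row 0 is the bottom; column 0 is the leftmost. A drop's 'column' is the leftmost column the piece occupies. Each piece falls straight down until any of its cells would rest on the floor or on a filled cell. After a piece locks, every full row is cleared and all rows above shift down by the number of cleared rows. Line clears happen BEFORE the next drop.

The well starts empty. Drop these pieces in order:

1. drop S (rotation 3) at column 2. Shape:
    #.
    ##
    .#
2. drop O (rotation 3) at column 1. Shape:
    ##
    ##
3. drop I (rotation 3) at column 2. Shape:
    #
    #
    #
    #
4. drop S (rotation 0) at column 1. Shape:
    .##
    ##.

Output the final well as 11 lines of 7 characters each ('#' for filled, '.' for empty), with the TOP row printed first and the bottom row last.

Drop 1: S rot3 at col 2 lands with bottom-row=0; cleared 0 line(s) (total 0); column heights now [0 0 3 2 0 0 0], max=3
Drop 2: O rot3 at col 1 lands with bottom-row=3; cleared 0 line(s) (total 0); column heights now [0 5 5 2 0 0 0], max=5
Drop 3: I rot3 at col 2 lands with bottom-row=5; cleared 0 line(s) (total 0); column heights now [0 5 9 2 0 0 0], max=9
Drop 4: S rot0 at col 1 lands with bottom-row=9; cleared 0 line(s) (total 0); column heights now [0 10 11 11 0 0 0], max=11

Answer: ..##...
.##....
..#....
..#....
..#....
..#....
.##....
.##....
..#....
..##...
...#...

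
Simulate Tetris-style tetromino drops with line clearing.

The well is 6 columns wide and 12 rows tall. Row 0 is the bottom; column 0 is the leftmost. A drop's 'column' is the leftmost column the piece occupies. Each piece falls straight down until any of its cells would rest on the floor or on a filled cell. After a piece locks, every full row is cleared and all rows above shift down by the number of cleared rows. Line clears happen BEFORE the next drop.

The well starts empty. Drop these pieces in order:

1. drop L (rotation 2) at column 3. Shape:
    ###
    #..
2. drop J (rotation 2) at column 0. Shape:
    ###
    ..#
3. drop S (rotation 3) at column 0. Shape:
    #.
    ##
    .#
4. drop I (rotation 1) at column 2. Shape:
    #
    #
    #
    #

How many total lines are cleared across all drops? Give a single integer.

Drop 1: L rot2 at col 3 lands with bottom-row=0; cleared 0 line(s) (total 0); column heights now [0 0 0 2 2 2], max=2
Drop 2: J rot2 at col 0 lands with bottom-row=0; cleared 1 line(s) (total 1); column heights now [0 0 1 1 0 0], max=1
Drop 3: S rot3 at col 0 lands with bottom-row=0; cleared 0 line(s) (total 1); column heights now [3 2 1 1 0 0], max=3
Drop 4: I rot1 at col 2 lands with bottom-row=1; cleared 0 line(s) (total 1); column heights now [3 2 5 1 0 0], max=5

Answer: 1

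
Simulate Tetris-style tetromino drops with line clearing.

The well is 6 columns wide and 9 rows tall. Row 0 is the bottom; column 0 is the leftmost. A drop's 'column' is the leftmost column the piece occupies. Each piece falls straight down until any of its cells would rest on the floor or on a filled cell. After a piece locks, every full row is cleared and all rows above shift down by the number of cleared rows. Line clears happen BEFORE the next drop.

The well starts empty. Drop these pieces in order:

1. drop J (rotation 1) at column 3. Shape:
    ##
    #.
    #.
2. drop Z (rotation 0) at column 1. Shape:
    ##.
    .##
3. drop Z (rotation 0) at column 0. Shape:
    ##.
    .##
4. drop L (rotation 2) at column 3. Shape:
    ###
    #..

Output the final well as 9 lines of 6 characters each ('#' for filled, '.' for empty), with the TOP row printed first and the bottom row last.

Answer: ......
......
##....
.#####
.###..
..##..
...##.
...#..
...#..

Derivation:
Drop 1: J rot1 at col 3 lands with bottom-row=0; cleared 0 line(s) (total 0); column heights now [0 0 0 3 3 0], max=3
Drop 2: Z rot0 at col 1 lands with bottom-row=3; cleared 0 line(s) (total 0); column heights now [0 5 5 4 3 0], max=5
Drop 3: Z rot0 at col 0 lands with bottom-row=5; cleared 0 line(s) (total 0); column heights now [7 7 6 4 3 0], max=7
Drop 4: L rot2 at col 3 lands with bottom-row=4; cleared 0 line(s) (total 0); column heights now [7 7 6 6 6 6], max=7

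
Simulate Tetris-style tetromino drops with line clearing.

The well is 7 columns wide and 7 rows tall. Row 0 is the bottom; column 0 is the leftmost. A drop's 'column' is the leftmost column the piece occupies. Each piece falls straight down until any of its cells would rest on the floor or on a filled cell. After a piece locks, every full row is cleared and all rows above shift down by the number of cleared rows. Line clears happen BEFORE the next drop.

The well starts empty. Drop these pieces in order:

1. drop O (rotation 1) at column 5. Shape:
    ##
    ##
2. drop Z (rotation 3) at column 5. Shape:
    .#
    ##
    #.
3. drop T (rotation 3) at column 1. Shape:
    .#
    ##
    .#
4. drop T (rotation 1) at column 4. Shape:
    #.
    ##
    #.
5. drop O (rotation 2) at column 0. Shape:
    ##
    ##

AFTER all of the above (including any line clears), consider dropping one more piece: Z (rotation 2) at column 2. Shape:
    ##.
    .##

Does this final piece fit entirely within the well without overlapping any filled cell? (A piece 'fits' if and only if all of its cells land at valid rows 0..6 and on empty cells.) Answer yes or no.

Drop 1: O rot1 at col 5 lands with bottom-row=0; cleared 0 line(s) (total 0); column heights now [0 0 0 0 0 2 2], max=2
Drop 2: Z rot3 at col 5 lands with bottom-row=2; cleared 0 line(s) (total 0); column heights now [0 0 0 0 0 4 5], max=5
Drop 3: T rot3 at col 1 lands with bottom-row=0; cleared 0 line(s) (total 0); column heights now [0 2 3 0 0 4 5], max=5
Drop 4: T rot1 at col 4 lands with bottom-row=3; cleared 0 line(s) (total 0); column heights now [0 2 3 0 6 5 5], max=6
Drop 5: O rot2 at col 0 lands with bottom-row=2; cleared 0 line(s) (total 0); column heights now [4 4 3 0 6 5 5], max=6
Test piece Z rot2 at col 2 (width 3): heights before test = [4 4 3 0 6 5 5]; fits = False

Answer: no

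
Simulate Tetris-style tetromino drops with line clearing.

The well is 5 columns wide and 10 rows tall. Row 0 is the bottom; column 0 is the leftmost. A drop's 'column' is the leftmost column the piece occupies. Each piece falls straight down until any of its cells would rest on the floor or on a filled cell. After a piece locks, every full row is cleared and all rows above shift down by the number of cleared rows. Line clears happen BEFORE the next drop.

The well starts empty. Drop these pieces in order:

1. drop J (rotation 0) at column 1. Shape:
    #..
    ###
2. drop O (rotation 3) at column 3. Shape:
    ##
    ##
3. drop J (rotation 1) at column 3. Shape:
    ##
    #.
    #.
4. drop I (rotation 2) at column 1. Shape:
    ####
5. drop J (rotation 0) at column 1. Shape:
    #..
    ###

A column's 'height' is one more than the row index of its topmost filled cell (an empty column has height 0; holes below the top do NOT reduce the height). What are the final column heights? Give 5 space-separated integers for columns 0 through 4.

Drop 1: J rot0 at col 1 lands with bottom-row=0; cleared 0 line(s) (total 0); column heights now [0 2 1 1 0], max=2
Drop 2: O rot3 at col 3 lands with bottom-row=1; cleared 0 line(s) (total 0); column heights now [0 2 1 3 3], max=3
Drop 3: J rot1 at col 3 lands with bottom-row=3; cleared 0 line(s) (total 0); column heights now [0 2 1 6 6], max=6
Drop 4: I rot2 at col 1 lands with bottom-row=6; cleared 0 line(s) (total 0); column heights now [0 7 7 7 7], max=7
Drop 5: J rot0 at col 1 lands with bottom-row=7; cleared 0 line(s) (total 0); column heights now [0 9 8 8 7], max=9

Answer: 0 9 8 8 7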